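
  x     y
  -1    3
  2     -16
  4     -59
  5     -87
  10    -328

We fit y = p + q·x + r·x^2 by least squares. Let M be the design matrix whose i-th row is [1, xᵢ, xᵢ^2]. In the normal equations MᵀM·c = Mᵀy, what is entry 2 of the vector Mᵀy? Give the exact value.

-3986

Entry 2 ↔ basis x, so (Mᵀy)_{2} = Σᵢ (x)·yᵢ = (-1)·(3) + (2)·(-16) + (4)·(-59) + (5)·(-87) + (10)·(-328) = -3986.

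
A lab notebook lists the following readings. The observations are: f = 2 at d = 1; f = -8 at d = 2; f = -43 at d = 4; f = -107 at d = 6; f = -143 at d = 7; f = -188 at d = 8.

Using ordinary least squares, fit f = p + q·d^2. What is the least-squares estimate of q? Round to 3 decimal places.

The normal system XᵀX·[p, q]ᵀ = Xᵀf is [[6, 170]; [170, 8066]]·[p, q]ᵀ = [-487, -23609]ᵀ.
det = 6·8066 − 170² = 19496.
p = ((-487)·8066 − 170·(-23609))/19496 = 21347/4874; q = (6·(-23609) − 170·(-487))/19496 = -7358/2437.

q = -3.019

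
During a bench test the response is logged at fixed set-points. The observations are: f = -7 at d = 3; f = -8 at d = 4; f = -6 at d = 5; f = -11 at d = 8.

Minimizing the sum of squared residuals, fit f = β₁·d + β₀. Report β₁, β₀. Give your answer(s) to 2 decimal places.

Setting ∂/∂β₁ … = 0 gives: 114·β₁ + 20·β₀ = -171;  20·β₁ + 4·β₀ = -32.
det = 114·4 − 20² = 56.
β₁ = ((-171)·4 − 20·(-32))/56 = -11/14; β₀ = (114·(-32) − 20·(-171))/56 = -57/14.

β₁ = -0.79, β₀ = -4.07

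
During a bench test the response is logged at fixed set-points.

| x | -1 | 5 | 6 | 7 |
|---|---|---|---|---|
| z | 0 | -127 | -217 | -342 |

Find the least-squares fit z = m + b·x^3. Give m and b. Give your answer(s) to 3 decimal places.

m = -1.803, b = -0.994

AᵀA·[m, b]ᵀ = Aᵀz reads: 4·m + 683·b = -686;  683·m + 179931·b = -180053.
(Σ1 = 4, Σx^3 = 683, Σx^3·x^3 = 179931, Σz = -686, Σx^3·z = -180053.)
Eliminating b: 179931·(row 1) − 683·(row 2) gives 253235·m = 179931·(-686) − 683·(-180053) = -456467, so m = -456467/253235.
Then b = ((-180053) − 683·(-456467/253235))/179931 = -251674/253235.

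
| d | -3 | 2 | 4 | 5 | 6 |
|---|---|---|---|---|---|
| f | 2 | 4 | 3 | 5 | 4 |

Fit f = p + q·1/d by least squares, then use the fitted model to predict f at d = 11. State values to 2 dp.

f̂ = 3.43

Setting ∂/∂p … = 0 gives: 5·p + (47/60)·q = 18;  (47/60)·p + (1769/3600)·q = 15/4.
(Σ1 = 5, Σ1/d = 47/60, Σ1/d·1/d = 1769/3600, Σf = 18, Σ1/d·f = 15/4.)
Δ = 5·(1769/3600) − (47/60)² = 553/300.
p = (18·(1769/3600) − (47/60)·(15/4))/(553/300) = 7089/2212; q = (5·(15/4) − (47/60)·18)/(553/300) = 1395/553.
At d = 11: f̂ = (7089/2212)·(1) + (1395/553)·(1/11) = 11937/3476.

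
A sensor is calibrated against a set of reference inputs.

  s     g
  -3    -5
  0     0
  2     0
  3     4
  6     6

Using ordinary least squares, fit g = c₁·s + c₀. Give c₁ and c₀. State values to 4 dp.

c₁ = 1.2168, c₀ = -0.9469

MᵀM·[c₁, c₀]ᵀ = Mᵀg reads: 58·c₁ + 8·c₀ = 63;  8·c₁ + 5·c₀ = 5.
Determinant 58·5 − 8² = 226.
c₁ = (63·5 − 8·5)/226 = 275/226; c₀ = (58·5 − 8·63)/226 = -107/113.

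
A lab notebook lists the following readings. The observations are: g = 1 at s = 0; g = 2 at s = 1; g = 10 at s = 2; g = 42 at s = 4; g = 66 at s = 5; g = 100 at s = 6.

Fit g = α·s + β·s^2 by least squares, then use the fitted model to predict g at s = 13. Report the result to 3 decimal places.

The normal equations are: 82·α + 414·β = 1120;  414·α + 2194·β = 5964.
Δ = 82·2194 − 414² = 8512.
α = (1120·2194 − 414·5964)/8512 = -211/152; β = (82·5964 − 414·1120)/8512 = 453/152.
At s = 13: ĝ = (-211/152)·(13) + (453/152)·(169) = 36907/76.

ĝ = 485.618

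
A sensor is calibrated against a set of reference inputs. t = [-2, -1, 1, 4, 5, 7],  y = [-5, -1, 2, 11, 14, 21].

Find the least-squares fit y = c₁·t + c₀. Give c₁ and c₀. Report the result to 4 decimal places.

c₁ = 2.7789, c₀ = 0.5158

XᵀX·[c₁, c₀]ᵀ = Xᵀy reads: 96·c₁ + 14·c₀ = 274;  14·c₁ + 6·c₀ = 42.
Eliminating c₀: 6·(row 1) − 14·(row 2) gives 380·c₁ = 6·274 − 14·42 = 1056, so c₁ = 264/95.
Then c₀ = (42 − 14·(264/95))/6 = 49/95.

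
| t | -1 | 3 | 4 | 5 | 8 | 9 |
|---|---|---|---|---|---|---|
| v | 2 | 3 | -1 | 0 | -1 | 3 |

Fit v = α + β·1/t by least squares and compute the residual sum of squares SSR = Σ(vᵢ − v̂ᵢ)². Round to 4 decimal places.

SSR = 17.0931

With design matrix X, XᵀX = [[6, 7/360]; [7/360, 160909/129600]] and Xᵀv = [6, -25/24]ᵀ.
det = 6·(160909/129600) − (7/360)² = 193081/25920.
α = (6·(160909/129600) − (7/360)·(-25/24))/(193081/25920) = 138297/137915; β = (6·(-25/24) − (7/360)·6)/(193081/25920) = -165024/193081.
Residuals: 137611/965405, 2203176/965405, -1727204/965405, -160611/193081, -1830344/965405, 2019816/965405; SSR = 16501746/965405.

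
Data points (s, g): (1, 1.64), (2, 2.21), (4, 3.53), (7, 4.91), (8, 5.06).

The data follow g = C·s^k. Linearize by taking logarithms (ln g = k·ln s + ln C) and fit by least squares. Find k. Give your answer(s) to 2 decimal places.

With ln gᵢ as the transformed response and ln sᵢ as the regressor:
XᵀX = [[10.5129, 6.1048]; [6.1048, 5]], rhs = [8.7662, 5.7616]ᵀ  (here Σln s = 6.1048, Σ(ln s)² = 10.5129, Σln g = 5.7616, Σln s·ln g = 8.7662).
Slope k = (n·Σln s·ln g − Σln s·Σln g)/(n·Σ(ln s)² − (Σln s)²) = (5·8.7662 − 6.1048·5.7616)/15.2960 = 0.56599; ln C = (Σln g − k·Σln s)/n = 0.46127.

k = 0.57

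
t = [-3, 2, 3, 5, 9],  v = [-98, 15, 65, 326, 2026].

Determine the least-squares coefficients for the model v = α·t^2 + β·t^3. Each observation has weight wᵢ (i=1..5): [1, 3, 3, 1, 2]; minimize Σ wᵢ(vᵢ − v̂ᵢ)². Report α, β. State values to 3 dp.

α = -1.883, β = 2.988

Entries of AᵀWA: Σwᵢ·t^2·t^2 = 14119, Σwᵢ·t^2·t^3 = 121805, Σwᵢ·t^3·t^3 = 1081615.
Right-hand side: Σwᵢ·t^2·v = 337415, Σwᵢ·t^3·v = 3002929.
Normal equations: [[14119, 121805]; [121805, 1081615]]·[α, β]ᵀ = [337415, 3002929]ᵀ.
Δ = 14119·1081615 − 121805² = 434864160.
α = (337415·1081615 − 121805·3002929)/434864160 = -1516003/805304; β = (14119·3002929 − 121805·337415)/434864160 = 12032597/4026520.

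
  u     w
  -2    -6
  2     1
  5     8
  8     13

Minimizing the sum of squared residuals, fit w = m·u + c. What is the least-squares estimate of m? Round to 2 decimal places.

m = 1.94

Forming MᵀM = [[97, 13]; [13, 4]] and Mᵀw = [158, 16]ᵀ gives MᵀM·[m, c]ᵀ = Mᵀw.
Determinant 97·4 − 13² = 219.
m = (158·4 − 13·16)/219 = 424/219; c = (97·16 − 13·158)/219 = -502/219.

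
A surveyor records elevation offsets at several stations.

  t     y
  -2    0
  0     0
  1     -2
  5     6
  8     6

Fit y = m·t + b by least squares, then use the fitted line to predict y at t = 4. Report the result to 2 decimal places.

Setting ∂/∂m … = 0 gives: 94·m + 12·b = 76;  12·m + 5·b = 10.
(Σt·t = 94, Σt = 12, Σ1 = 5, Σt·y = 76, Σy = 10.)
Eliminating b: 5·(row 1) − 12·(row 2) gives 326·m = 5·76 − 12·10 = 260, so m = 130/163.
Then b = (10 − 12·(130/163))/5 = 14/163.
At t = 4: ŷ = (130/163)·(4) + (14/163)·(1) = 534/163.

ŷ = 3.28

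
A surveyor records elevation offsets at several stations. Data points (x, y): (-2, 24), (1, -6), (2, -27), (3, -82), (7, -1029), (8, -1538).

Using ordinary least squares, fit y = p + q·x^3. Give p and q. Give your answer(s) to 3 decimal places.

From the data, Σ1 = 6, Σx^3 = 883, Σx^3·x^3 = 380651.
For Mᵀy: Σy = -2658, Σx^3·y = -1143031.
Eliminating q: 380651·(row 1) − 883·(row 2) gives 1504217·p = 380651·(-2658) − 883·(-1143031) = -2473985, so p = -2473985/1504217.
Then q = ((-1143031) − 883·(-2473985/1504217))/380651 = -4511172/1504217.

p = -1.645, q = -2.999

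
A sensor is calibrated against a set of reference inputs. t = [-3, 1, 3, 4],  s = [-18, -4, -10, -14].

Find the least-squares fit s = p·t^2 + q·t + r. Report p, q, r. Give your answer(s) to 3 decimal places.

With design matrix A, AᵀA = [[419, 65, 35]; [65, 35, 5]; [35, 5, 4]] and Aᵀs = [-480, -36, -46]ᵀ.
Row-reducing yields p = -179/186, q = 1357/930, r = -152/31.

p = -0.962, q = 1.459, r = -4.903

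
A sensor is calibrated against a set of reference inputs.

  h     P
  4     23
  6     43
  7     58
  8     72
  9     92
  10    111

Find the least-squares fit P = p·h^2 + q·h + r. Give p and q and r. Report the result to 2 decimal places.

Compute the Gram sums: Σh^2·h^2 = 24610, Σh^2·h = 2864, Σh^2 = 346, Σh·h = 346, Σh = 44, Σ1 = 6.
And Σh^2·P = 27918, Σh·P = 3270, ΣP = 399.
So MᵀM·[p, q, r]ᵀ = MᵀP: [[24610, 2864, 346]; [2864, 346, 44]; [346, 44, 6]]·[p, q, r]ᵀ = [27918, 3270, 399]ᵀ.
Solving the 3×3 system (Gaussian elimination) gives p = 31/28, q = -53/70, r = 1149/140.

p = 1.11, q = -0.76, r = 8.21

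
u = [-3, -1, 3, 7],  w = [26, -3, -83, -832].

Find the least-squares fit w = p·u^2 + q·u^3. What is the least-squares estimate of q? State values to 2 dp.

Normal-equation sums: Σu^2·u^2 = 2564, Σu^2·u^3 = 16806, Σu^3·u^3 = 119108.
Right-hand side: Σu^2·w = -41284, Σu^3·w = -288316.
Normal equations: [[2564, 16806]; [16806, 119108]]·[p, q]ᵀ = [-41284, -288316]ᵀ.
Determinant 2564·119108 − 16806² = 22951276.
p = ((-41284)·119108 − 16806·(-288316))/22951276 = -17953994/5737819; q = (2564·(-288316) − 16806·(-41284))/22951276 = -11355830/5737819.

q = -1.98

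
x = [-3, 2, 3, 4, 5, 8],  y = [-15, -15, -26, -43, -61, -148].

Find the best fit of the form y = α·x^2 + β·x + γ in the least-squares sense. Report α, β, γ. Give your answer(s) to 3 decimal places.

Forming MᵀM = [[5155, 709, 127]; [709, 127, 19]; [127, 19, 6]] and Mᵀy = [-12114, -1724, -308]ᵀ gives MᵀM·[α, β, γ]ᵀ = Mᵀy.
Row-reducing yields α = -432583/212160, β = -390617/212160, γ = -82931/35360.

α = -2.039, β = -1.841, γ = -2.345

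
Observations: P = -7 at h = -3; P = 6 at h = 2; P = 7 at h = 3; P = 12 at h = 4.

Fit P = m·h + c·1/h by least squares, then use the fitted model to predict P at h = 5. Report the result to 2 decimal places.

The normal equations are: 38·m + 4·c = 102;  4·m + (77/144)·c = 32/3.
(Σh·h = 38, Σh·1/h = 4, Σ1/h·1/h = 77/144, Σh·P = 102, Σ1/h·P = 32/3.)
Eliminating c: (77/144)·(row 1) − 4·(row 2) gives (311/72)·m = (77/144)·102 − 4·(32/3) = 95/8, so m = 855/311.
Then c = ((32/3) − 4·(855/311))/(77/144) = -192/311.
At h = 5: P̂ = (855/311)·(5) + (-192/311)·(1/5) = 21183/1555.

P̂ = 13.62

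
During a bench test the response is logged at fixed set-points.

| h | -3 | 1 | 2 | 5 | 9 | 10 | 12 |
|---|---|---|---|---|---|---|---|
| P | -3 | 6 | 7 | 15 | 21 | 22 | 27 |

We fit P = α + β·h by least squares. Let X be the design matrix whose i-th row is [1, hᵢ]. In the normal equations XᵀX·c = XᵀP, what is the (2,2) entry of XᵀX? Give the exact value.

364

Row 2 ↔ basis h, column 2 ↔ basis h, so (XᵀX)_{2,2} = Σᵢ (h)·(h) = (-3)·(-3) + (1)·(1) + (2)·(2) + (5)·(5) + (9)·(9) + (10)·(10) + (12)·(12) = 364.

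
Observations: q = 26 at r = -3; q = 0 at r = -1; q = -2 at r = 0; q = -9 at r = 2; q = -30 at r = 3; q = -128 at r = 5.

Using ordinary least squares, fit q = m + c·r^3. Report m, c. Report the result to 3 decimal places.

With design matrix A, AᵀA = [[6, 132]; [132, 17148]] and Aᵀq = [-143, -17584]ᵀ.
Determinant 6·17148 − 132² = 85464.
m = ((-143)·17148 − 132·(-17584))/85464 = -3641/2374; c = (6·(-17584) − 132·(-143))/85464 = -7219/7122.

m = -1.534, c = -1.014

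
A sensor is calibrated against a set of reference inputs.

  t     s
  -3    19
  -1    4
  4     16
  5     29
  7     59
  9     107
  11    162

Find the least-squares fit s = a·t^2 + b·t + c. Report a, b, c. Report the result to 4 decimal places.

a = 1.5196, b = -1.9433, c = -0.1040

XᵀX·[a, b, c]ᵀ = Xᵀs reads: 24566·a + 2564·b + 302·c = 32316;  2564·a + 302·b + 32·c = 3306;  302·a + 32·b + 7·c = 396.
(Σt^2·t^2 = 24566, Σt^2·t = 2564, Σt^2 = 302, Σt·t = 302, Σt = 32, Σ1 = 7, Σt^2·s = 32316, Σt·s = 3306, Σs = 396.)
Solving the 3×3 system (Gaussian elimination) gives a = 3220/2119, b = -448855/230971, c = -24012/230971.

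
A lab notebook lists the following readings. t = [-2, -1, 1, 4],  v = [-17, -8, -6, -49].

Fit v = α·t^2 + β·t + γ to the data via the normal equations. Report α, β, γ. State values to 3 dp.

Forming AᵀA = [[274, 56, 22]; [56, 22, 2]; [22, 2, 4]] and Aᵀv = [-866, -160, -80]ᵀ gives AᵀA·[α, β, γ]ᵀ = Aᵀv.
Solving the 3×3 system (Gaussian elimination) gives α = -197/66, β = 15/22, γ = -259/66.

α = -2.985, β = 0.682, γ = -3.924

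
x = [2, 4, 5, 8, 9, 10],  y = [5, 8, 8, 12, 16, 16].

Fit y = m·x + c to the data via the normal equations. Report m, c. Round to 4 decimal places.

m = 1.4257, c = 1.8041

Setting ∂/∂m … = 0 gives: 290·m + 38·c = 482;  38·m + 6·c = 65.
(Σx·x = 290, Σx = 38, Σ1 = 6, Σx·y = 482, Σy = 65.)
Determinant 290·6 − 38² = 296.
m = (482·6 − 38·65)/296 = 211/148; c = (290·65 − 38·482)/296 = 267/148.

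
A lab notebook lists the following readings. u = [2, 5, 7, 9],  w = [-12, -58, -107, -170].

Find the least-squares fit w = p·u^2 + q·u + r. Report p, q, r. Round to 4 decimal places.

From the data, Σu^2·u^2 = 9603, Σu^2·u = 1205, Σu^2 = 159, Σu·u = 159, Σu = 23, Σ1 = 4.
For Aᵀw: Σu^2·w = -20511, Σu·w = -2593, Σw = -347.
AᵀA·[p, q, r]ᵀ = Aᵀw becomes [[9603, 1205, 159]; [1205, 159, 23]; [159, 23, 4]]·[p, q, r]ᵀ = [-20511, -2593, -347]ᵀ.
Solving the 3×3 system (Gaussian elimination) gives p = -2952/1639, q = -4539/1639, r = 1258/1639.

p = -1.8011, q = -2.7694, r = 0.7675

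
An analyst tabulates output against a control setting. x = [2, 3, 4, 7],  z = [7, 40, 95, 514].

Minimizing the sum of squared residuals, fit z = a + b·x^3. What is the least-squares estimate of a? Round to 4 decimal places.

Entries of MᵀM: Σ1 = 4, Σx^3 = 442, Σx^3·x^3 = 122538.
For Mᵀz: Σz = 656, Σx^3·z = 183518.
So MᵀM·[a, b]ᵀ = Mᵀz: [[4, 442]; [442, 122538]]·[a, b]ᵀ = [656, 183518]ᵀ.
Δ = 4·122538 − 442² = 294788.
a = (656·122538 − 442·183518)/294788 = -14039/5669; b = (4·183518 − 442·656)/294788 = 111030/73697.

a = -2.4765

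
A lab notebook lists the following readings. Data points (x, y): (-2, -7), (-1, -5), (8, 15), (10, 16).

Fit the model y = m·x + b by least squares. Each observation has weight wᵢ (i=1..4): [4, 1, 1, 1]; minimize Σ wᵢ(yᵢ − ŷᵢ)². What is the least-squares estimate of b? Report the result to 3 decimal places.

b = -2.893

From the data, Σwᵢ·x·x = 181, Σwᵢ·x = 9, Σwᵢ·1 = 7.
Moment sums: Σwᵢ·x·y = 341, Σwᵢ·y = -2.
Determinant 181·7 − 9² = 1186.
m = (341·7 − 9·(-2))/1186 = 2405/1186; b = (181·(-2) − 9·341)/1186 = -3431/1186.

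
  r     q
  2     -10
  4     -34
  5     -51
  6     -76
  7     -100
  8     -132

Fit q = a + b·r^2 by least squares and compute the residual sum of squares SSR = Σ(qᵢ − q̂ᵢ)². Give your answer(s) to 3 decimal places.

SSR = 4.983

Normal-equation sums: Σ1 = 6, Σr^2 = 194, Σr^2·r^2 = 8690.
And Σq = -403, Σr^2·q = -17943.
XᵀX·[a, b]ᵀ = Xᵀq becomes [[6, 194]; [194, 8690]]·[a, b]ᵀ = [-403, -17943]ᵀ.
Eliminating b: 8690·(row 1) − 194·(row 2) gives 14504·a = 8690·(-403) − 194·(-17943) = -21128, so a = -2641/1813.
Then b = ((-17943) − 194·(-2641/1813))/8690 = -7369/3626.
Residuals: -751/1813, -1/37, 4581/3626, -2505/1813, 3763/3626, -867/1813; SSR = 18069/3626.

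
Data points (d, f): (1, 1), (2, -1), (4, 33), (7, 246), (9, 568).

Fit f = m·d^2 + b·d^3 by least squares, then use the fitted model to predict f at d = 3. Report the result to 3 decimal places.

The normal system AᵀA·[m, b]ᵀ = Aᵀf is [[9235, 76913]; [76913, 653251]]·[m, b]ᵀ = [58587, 500555]ᵀ.
Determinant 9235·653251 − 76913² = 117163416.
m = (58587·653251 − 76913·500555)/117163416 = -113585189/58581708; b = (9235·500555 − 76913·58587)/117163416 = 58261747/58581708.
At d = 3: f̂ = (-113585189/58581708)·(9) + (58261747/58581708)·(27) = 45900039/4881809.

f̂ = 9.402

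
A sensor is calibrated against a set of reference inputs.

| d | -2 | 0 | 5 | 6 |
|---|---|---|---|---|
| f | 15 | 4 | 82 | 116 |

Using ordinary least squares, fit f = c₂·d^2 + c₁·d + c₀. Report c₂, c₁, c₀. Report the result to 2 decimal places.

c₂ = 3.03, c₁ = 0.50, c₀ = 3.93

From the data, Σd^2·d^2 = 1937, Σd^2·d = 333, Σd^2 = 65, Σd·d = 65, Σd = 9, Σ1 = 4.
Moment sums: Σd^2·f = 6286, Σd·f = 1076, Σf = 217.
So MᵀM·[c₂, c₁, c₀]ᵀ = Mᵀf: [[1937, 333, 65]; [333, 65, 9]; [65, 9, 4]]·[c₂, c₁, c₀]ᵀ = [6286, 1076, 217]ᵀ.
Solving the 3×3 system (Gaussian elimination) gives c₂ = 27473/9076, c₁ = 4555/9076, c₀ = 8922/2269.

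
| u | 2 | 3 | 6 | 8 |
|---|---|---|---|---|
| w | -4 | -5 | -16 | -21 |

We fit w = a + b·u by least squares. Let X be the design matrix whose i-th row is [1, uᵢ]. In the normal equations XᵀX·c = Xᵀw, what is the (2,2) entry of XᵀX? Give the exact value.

113

Row 2 ↔ basis u, column 2 ↔ basis u, so (XᵀX)_{2,2} = Σᵢ (u)·(u) = (2)·(2) + (3)·(3) + (6)·(6) + (8)·(8) = 113.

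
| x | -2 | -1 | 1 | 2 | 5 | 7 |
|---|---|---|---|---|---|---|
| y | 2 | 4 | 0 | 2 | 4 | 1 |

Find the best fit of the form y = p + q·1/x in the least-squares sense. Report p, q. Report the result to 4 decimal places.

p = 2.2521, q = -1.4956

Normal-equation sums: Σ1 = 6, Σ1/x = 12/35, Σ1/x·1/x = 6273/2450.
For Mᵀy: Σy = 13, Σ1/x·y = -107/35.
det = 6·(6273/2450) − (12/35)² = 747/49.
p = (13·(6273/2450) − (12/35)·(-107/35))/(747/49) = 28039/12450; q = (6·(-107/35) − (12/35)·13)/(747/49) = -1862/1245.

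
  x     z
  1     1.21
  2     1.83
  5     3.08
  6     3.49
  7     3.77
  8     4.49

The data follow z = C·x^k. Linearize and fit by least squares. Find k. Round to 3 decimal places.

k = 0.604

With ln zᵢ as the transformed response and ln xᵢ as the regressor:
AᵀA = [[14.3918, 8.1197]; [8.1197, 6]], rhs = [10.1743, 5.9987]ᵀ  (here Σln x = 8.1197, Σ(ln x)² = 14.3918, Σln z = 5.9987, Σln x·ln z = 10.1743).
Δ = 14.3918·6 − (8.1197)² = 20.4213; k = (10.1743·6 − 8.1197·5.9987)/20.4213 = 0.60418, ln C = (14.3918·5.9987 − 8.1197·10.1743)/20.4213 = 0.18215.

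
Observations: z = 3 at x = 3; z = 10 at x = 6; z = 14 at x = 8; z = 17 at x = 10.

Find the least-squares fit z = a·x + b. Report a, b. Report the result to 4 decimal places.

Compute the Gram sums: Σx·x = 209, Σx = 27, Σ1 = 4.
For Aᵀz: Σx·z = 351, Σz = 44.
AᵀA·[a, b]ᵀ = Aᵀz becomes [[209, 27]; [27, 4]]·[a, b]ᵀ = [351, 44]ᵀ.
Determinant 209·4 − 27² = 107.
a = (351·4 − 27·44)/107 = 216/107; b = (209·44 − 27·351)/107 = -281/107.

a = 2.0187, b = -2.6262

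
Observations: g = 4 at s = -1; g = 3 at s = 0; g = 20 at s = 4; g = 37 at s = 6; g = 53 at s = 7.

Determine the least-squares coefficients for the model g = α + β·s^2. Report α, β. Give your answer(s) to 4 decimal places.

α = 3.0762, β = 0.9963

Compute the Gram sums: Σ1 = 5, Σs^2 = 102, Σs^2·s^2 = 3954.
Moment sums: Σg = 117, Σs^2·g = 4253.
So XᵀX·[α, β]ᵀ = Xᵀg: [[5, 102]; [102, 3954]]·[α, β]ᵀ = [117, 4253]ᵀ.
Determinant 5·3954 − 102² = 9366.
α = (117·3954 − 102·4253)/9366 = 686/223; β = (5·4253 − 102·117)/9366 = 1333/1338.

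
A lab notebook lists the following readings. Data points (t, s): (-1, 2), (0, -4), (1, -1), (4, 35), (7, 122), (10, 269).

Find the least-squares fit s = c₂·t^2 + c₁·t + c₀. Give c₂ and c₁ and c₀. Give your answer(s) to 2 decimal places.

Forming XᵀX = [[12659, 1407, 167]; [1407, 167, 21]; [167, 21, 6]] and Xᵀs = [33439, 3681, 423]ᵀ gives XᵀX·[c₂, c₁, c₀]ᵀ = Xᵀs.
Row-reducing yields c₂ = 647439/217520, c₁ = -115221/43504, c₀ = -334429/108760.

c₂ = 2.98, c₁ = -2.65, c₀ = -3.07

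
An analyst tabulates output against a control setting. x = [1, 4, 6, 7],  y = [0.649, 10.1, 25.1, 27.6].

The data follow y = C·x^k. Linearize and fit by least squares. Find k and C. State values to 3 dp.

k = 1.974, C = 0.655

Taking logs, ln y = k·ln x + ln C, so regress ln y on ln x.
Σln x = 5.1240, Σ(ln x)² = 8.9188, Σln y = 8.4209, Σln x·ln y = 15.4366.
Equations: 8.9188·k + 5.1240·ln C = 15.4366;  5.1240·k + 4·ln C = 8.4209.
Solving (det = 9.4201): k = 1.97430, ln C = -0.42384, so C = exp(-0.42384) = 0.65453.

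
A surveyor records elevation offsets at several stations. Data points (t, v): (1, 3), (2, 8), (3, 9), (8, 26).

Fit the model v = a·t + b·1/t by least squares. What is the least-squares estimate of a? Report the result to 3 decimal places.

a = 3.247

With design matrix X, XᵀX = [[78, 4]; [4, 793/576]] and Xᵀv = [254, 53/4]ᵀ.
Δ = 78·(793/576) − 4² = 8773/96.
a = (254·(793/576) − 4·(53/4))/(8773/96) = 85447/26319; b = (78·(53/4) − 4·254)/(8773/96) = 1680/8773.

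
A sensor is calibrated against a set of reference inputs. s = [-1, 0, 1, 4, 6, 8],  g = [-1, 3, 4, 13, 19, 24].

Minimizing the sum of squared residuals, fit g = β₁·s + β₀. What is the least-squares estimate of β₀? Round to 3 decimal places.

β₀ = 2.036

Setting ∂/∂β₁ … = 0 gives: 118·β₁ + 18·β₀ = 363;  18·β₁ + 6·β₀ = 62.
(Σs·s = 118, Σs = 18, Σ1 = 6, Σs·g = 363, Σg = 62.)
Eliminating β₀: 6·(row 1) − 18·(row 2) gives 384·β₁ = 6·363 − 18·62 = 1062, so β₁ = 177/64.
Then β₀ = (62 − 18·(177/64))/6 = 391/192.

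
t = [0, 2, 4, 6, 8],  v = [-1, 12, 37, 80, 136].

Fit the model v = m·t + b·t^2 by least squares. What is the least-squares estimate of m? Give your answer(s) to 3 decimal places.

m = 1.919

Setting ∂/∂m … = 0 gives: 120·m + 800·b = 1740;  800·m + 5664·b = 12224.
(Σt·t = 120, Σt·t^2 = 800, Σt^2·t^2 = 5664, Σt·v = 1740, Σt^2·v = 12224.)
Δ = 120·5664 − 800² = 39680.
m = (1740·5664 − 800·12224)/39680 = 119/62; b = (120·12224 − 800·1740)/39680 = 117/62.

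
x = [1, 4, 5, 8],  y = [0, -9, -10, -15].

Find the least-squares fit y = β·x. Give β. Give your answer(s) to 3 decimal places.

Forming MᵀM = [[106]] and Mᵀy = [-206]ᵀ gives MᵀM·[β]ᵀ = Mᵀy.
Hence β = -206 / 106 ≈ -1.9434.

β = -1.943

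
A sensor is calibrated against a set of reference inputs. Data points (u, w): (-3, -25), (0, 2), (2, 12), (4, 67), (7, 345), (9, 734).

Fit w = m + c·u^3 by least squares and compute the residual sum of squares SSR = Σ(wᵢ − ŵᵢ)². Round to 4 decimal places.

SSR = 5.0350

The normal equations are: 6·m + 1117·c = 1135;  1117·m + 653979·c = 658480.
(Σ1 = 6, Σu^3 = 1117, Σu^3·u^3 = 653979, Σw = 1135, Σu^3·w = 658480.)
Eliminating c: 653979·(row 1) − 1117·(row 2) gives 2676185·m = 653979·1135 − 1117·658480 = 6744005, so m = 1348801/535237.
Then c = (658480 − 1117·(1348801/535237))/653979 = 536617/535237.
Residuals: -241067/535237, -278327/535237, 781107/535237, 168590/535237, -751667/535237, 321364/535237; SSR = 2694896/535237.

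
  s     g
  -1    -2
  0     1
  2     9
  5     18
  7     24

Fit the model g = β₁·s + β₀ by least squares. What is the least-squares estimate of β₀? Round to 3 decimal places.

Sums needed: Σs·s = 79, Σs = 13, Σ1 = 5.
And Σs·g = 278, Σg = 50.
Normal equations: [[79, 13]; [13, 5]]·[β₁, β₀]ᵀ = [278, 50]ᵀ.
Eliminating β₀: 5·(row 1) − 13·(row 2) gives 226·β₁ = 5·278 − 13·50 = 740, so β₁ = 370/113.
Then β₀ = (50 − 13·(370/113))/5 = 168/113.

β₀ = 1.487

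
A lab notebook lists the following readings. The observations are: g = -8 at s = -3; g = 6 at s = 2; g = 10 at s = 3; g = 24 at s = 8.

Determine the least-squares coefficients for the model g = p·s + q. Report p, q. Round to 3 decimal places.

Setting ∂/∂p … = 0 gives: 86·p + 10·q = 258;  10·p + 4·q = 32.
(Σs·s = 86, Σs = 10, Σ1 = 4, Σs·g = 258, Σg = 32.)
Δ = 86·4 − 10² = 244.
p = (258·4 − 10·32)/244 = 178/61; q = (86·32 − 10·258)/244 = 43/61.

p = 2.918, q = 0.705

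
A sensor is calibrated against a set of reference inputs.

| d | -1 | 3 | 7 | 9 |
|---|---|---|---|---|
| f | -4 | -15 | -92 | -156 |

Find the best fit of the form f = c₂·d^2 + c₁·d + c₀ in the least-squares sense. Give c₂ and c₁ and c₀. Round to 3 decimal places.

AᵀA·[c₂, c₁, c₀]ᵀ = Aᵀf reads: 9044·c₂ + 1098·c₁ + 140·c₀ = -17283;  1098·c₂ + 140·c₁ + 18·c₀ = -2089;  140·c₂ + 18·c₁ + 4·c₀ = -267.
Row-reducing yields c₂ = -414/199, c₁ = 581/398, c₀ = -201/398.

c₂ = -2.080, c₁ = 1.460, c₀ = -0.505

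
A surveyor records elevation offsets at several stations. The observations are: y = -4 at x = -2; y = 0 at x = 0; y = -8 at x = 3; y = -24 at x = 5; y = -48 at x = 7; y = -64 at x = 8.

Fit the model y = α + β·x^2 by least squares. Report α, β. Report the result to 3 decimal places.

The normal equations are: 6·α + 151·β = -148;  151·α + 7219·β = -7136.
(Σ1 = 6, Σx^2 = 151, Σx^2·x^2 = 7219, Σy = -148, Σx^2·y = -7136.)
Eliminating β: 7219·(row 1) − 151·(row 2) gives 20513·α = 7219·(-148) − 151·(-7136) = 9124, so α = 9124/20513.
Then β = ((-7136) − 151·(9124/20513))/7219 = -20468/20513.

α = 0.445, β = -0.998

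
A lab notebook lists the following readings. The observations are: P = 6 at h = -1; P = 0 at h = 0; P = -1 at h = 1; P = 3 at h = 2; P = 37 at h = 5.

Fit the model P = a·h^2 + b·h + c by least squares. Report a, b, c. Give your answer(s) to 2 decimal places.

Entries of AᵀA: Σh^2·h^2 = 643, Σh^2·h = 133, Σh^2 = 31, Σh·h = 31, Σh = 7, Σ1 = 5.
Right-hand side: Σh^2·P = 942, Σh·P = 184, ΣP = 45.
Row-reducing yields a = 8035/3822, b = -1735/546, c = 264/637.

a = 2.10, b = -3.18, c = 0.41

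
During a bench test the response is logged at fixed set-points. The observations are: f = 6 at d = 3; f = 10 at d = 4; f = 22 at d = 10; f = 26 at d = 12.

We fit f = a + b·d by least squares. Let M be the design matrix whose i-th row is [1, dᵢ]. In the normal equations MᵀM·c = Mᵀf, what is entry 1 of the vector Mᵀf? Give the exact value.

64

Entry 1 ↔ basis 1, so (Mᵀf)_{1} = Σᵢ fᵢ = (1)·(6) + (1)·(10) + (1)·(22) + (1)·(26) = 64.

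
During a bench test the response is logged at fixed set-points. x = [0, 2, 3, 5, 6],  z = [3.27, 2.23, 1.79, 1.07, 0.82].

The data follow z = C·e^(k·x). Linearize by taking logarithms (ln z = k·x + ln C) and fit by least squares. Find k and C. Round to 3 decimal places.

Linearized form: ln z = k·x + ln C. From the 5 transformed points,
XᵀX = [[74.0000, 16.0000]; [16.0000, 5]], rhs = [2.4982, 2.4382]ᵀ  (here Σx = 16.0000, Σ(x)² = 74.0000, Σln z = 2.4382, Σx·ln z = 2.4982).
Solving (det = 114.0000): k = -0.23263, ln C = 1.23207, so C = exp(1.23207) = 3.42832.

k = -0.233, C = 3.428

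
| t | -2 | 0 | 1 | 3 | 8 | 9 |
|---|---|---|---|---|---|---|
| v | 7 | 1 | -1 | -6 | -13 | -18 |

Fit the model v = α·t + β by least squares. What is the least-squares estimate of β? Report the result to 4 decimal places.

β = 1.5363

Entries of AᵀA: Σt·t = 159, Σt = 19, Σ1 = 6.
For Aᵀv: Σt·v = -299, Σv = -30.
Normal equations: [[159, 19]; [19, 6]]·[α, β]ᵀ = [-299, -30]ᵀ.
Eliminating β: 6·(row 1) − 19·(row 2) gives 593·α = 6·(-299) − 19·(-30) = -1224, so α = -1224/593.
Then β = ((-30) − 19·(-1224/593))/6 = 911/593.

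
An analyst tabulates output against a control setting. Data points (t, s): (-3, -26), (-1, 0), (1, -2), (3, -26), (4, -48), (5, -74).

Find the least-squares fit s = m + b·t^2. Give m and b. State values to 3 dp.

m = 1.745, b = -3.057

Sums needed: Σ1 = 6, Σt^2 = 61, Σt^2·t^2 = 1045.
For Mᵀs: Σs = -176, Σt^2·s = -3088.
Eliminating b: 1045·(row 1) − 61·(row 2) gives 2549·m = 1045·(-176) − 61·(-3088) = 4448, so m = 4448/2549.
Then b = ((-3088) − 61·(4448/2549))/1045 = -7792/2549.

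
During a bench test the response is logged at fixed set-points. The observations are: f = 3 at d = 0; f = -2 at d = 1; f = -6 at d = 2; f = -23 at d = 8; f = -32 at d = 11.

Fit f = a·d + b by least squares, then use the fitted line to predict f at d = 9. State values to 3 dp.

The normal equations are: 190·a + 22·b = -550;  22·a + 5·b = -60.
(Σd·d = 190, Σd = 22, Σ1 = 5, Σd·f = -550, Σf = -60.)
Δ = 190·5 − 22² = 466.
a = ((-550)·5 − 22·(-60))/466 = -715/233; b = (190·(-60) − 22·(-550))/466 = 350/233.
At d = 9: f̂ = (-715/233)·(9) + (350/233)·(1) = -6085/233.

f̂ = -26.116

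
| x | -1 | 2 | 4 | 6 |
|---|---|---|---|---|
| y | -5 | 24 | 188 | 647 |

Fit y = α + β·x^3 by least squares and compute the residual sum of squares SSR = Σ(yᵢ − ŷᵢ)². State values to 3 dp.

Compute the Gram sums: Σ1 = 4, Σx^3 = 287, Σx^3·x^3 = 50817.
Moment sums: Σy = 854, Σx^3·y = 151981.
det = 4·50817 − 287² = 120899.
α = (854·50817 − 287·151981)/120899 = -220829/120899; β = (4·151981 − 287·854)/120899 = 362826/120899.
Residuals: -20840/120899, 219797/120899, -271023/120899, 72066/120899; SSR = 1053706/120899.

SSR = 8.716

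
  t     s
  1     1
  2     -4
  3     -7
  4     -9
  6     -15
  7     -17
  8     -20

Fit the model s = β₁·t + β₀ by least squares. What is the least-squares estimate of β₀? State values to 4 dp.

With design matrix X, XᵀX = [[179, 31]; [31, 7]] and Xᵀs = [-433, -71]ᵀ.
Eliminating β₀: 7·(row 1) − 31·(row 2) gives 292·β₁ = 7·(-433) − 31·(-71) = -830, so β₁ = -415/146.
Then β₀ = ((-71) − 31·(-415/146))/7 = 357/146.

β₀ = 2.4452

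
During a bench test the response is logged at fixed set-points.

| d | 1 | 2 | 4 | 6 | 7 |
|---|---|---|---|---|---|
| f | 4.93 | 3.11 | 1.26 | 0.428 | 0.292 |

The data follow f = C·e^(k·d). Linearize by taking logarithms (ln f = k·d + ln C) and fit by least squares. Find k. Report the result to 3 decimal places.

Let Y = ln f. Fitting Y = k·d + ln C by least squares:
AᵀA = [[106.0000, 20.0000]; [20.0000, 5]], rhs = [-8.9198, 0.8814]ᵀ  (here Σd = 20.0000, Σ(d)² = 106.0000, Σln f = 0.8814, Σd·ln f = -8.9198).
Solving (det = 130.0000): k = -0.47867, ln C = 2.09099.

k = -0.479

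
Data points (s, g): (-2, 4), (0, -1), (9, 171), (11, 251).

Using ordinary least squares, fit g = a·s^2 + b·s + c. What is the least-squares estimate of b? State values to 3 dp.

b = 1.650

Compute the Gram sums: Σs^2·s^2 = 21218, Σs^2·s = 2052, Σs^2 = 206, Σs·s = 206, Σs = 18, Σ1 = 4.
And Σs^2·g = 44238, Σs·g = 4292, Σg = 425.
Normal equations: [[21218, 2052, 206]; [2052, 206, 18]; [206, 18, 4]]·[a, b, c]ᵀ = [44238, 4292, 425]ᵀ.
Solving the 3×3 system (Gaussian elimination) gives a = 85/44, b = 9073/5500, c = -331/500.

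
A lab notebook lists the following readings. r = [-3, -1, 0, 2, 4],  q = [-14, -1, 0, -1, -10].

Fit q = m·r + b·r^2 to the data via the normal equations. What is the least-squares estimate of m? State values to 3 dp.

AᵀA·[m, b]ᵀ = Aᵀq reads: 30·m + 44·b = 1;  44·m + 354·b = -291.
Δ = 30·354 − 44² = 8684.
m = (1·354 − 44·(-291))/8684 = 6579/4342; b = (30·(-291) − 44·1)/8684 = -4387/4342.

m = 1.515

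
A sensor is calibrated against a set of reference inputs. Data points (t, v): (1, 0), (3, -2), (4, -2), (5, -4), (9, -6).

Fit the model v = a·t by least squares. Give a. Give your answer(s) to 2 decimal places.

a = -0.67

From the data, Σt·t = 132.
Moment sums: Σt·v = -88.
Hence a = -88 / 132 ≈ -0.666667.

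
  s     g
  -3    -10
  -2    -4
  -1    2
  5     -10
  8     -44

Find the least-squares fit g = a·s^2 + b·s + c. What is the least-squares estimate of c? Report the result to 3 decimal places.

The normal system MᵀM·[a, b, c]ᵀ = Mᵀg is [[4819, 601, 103]; [601, 103, 7]; [103, 7, 5]]·[a, b, c]ᵀ = [-3170, -366, -66]ᵀ.
Inverting the 3×3 Gram matrix, [a, b, c]ᵀ = [-1478/1443, 3008/1443, 2396/481]ᵀ.

c = 4.981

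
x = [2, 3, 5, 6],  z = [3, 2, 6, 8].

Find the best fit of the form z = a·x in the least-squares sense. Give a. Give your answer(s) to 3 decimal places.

AᵀA·[a]ᵀ = Aᵀz reads: 74·a = 90.
(Σx·x = 74, Σx·z = 90.)
a = 90/74 = 1.21622.

a = 1.216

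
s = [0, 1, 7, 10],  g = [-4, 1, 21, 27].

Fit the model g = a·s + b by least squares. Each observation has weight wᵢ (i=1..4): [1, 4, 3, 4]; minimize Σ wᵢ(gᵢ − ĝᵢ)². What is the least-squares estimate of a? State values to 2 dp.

Entries of MᵀWM: Σwᵢ·s·s = 551, Σwᵢ·s = 65, Σwᵢ·1 = 12.
Moment sums: Σwᵢ·s·g = 1525, Σwᵢ·g = 171.
det = 551·12 − 65² = 2387.
a = (1525·12 − 65·171)/2387 = 7185/2387; b = (551·171 − 65·1525)/2387 = -4904/2387.

a = 3.01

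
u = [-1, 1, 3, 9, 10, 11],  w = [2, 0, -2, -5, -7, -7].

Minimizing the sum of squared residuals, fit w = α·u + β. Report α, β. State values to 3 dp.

The normal equations are: 313·α + 33·β = -200;  33·α + 6·β = -19.
Determinant 313·6 − 33² = 789.
α = ((-200)·6 − 33·(-19))/789 = -191/263; β = (313·(-19) − 33·(-200))/789 = 653/789.

α = -0.726, β = 0.828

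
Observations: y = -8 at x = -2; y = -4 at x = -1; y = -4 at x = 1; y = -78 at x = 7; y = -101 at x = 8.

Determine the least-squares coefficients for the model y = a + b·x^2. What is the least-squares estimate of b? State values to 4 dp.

Normal-equation sums: Σ1 = 5, Σx^2 = 119, Σx^2·x^2 = 6515.
For Aᵀy: Σy = -195, Σx^2·y = -10326.
AᵀA·[a, b]ᵀ = Aᵀy becomes [[5, 119]; [119, 6515]]·[a, b]ᵀ = [-195, -10326]ᵀ.
det = 5·6515 − 119² = 18414.
a = ((-195)·6515 − 119·(-10326))/18414 = -13877/6138; b = (5·(-10326) − 119·(-195))/18414 = -9475/6138.

b = -1.5437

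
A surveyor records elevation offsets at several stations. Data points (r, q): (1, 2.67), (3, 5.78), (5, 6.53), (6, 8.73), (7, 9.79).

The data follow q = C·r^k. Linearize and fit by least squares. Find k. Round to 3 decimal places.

With ln qᵢ as the transformed response and ln rᵢ as the regressor:
Σln r = 6.4457, Σ(ln r)² = 10.7942, Σln q = 9.0610, Σln r·ln q = 13.2690.
Normal system: [[10.7942, 6.4457]; [6.4457, 5]]·[k, ln C]ᵀ = [13.2690, 9.0610]ᵀ.
Slope k = (n·Σln r·ln q − Σln r·Σln q)/(n·Σ(ln r)² − (Σln r)²) = (5·13.2690 − 6.4457·9.0610)/12.4237 = 0.63912; ln C = (Σln q − k·Σln r)/n = 0.98828.

k = 0.639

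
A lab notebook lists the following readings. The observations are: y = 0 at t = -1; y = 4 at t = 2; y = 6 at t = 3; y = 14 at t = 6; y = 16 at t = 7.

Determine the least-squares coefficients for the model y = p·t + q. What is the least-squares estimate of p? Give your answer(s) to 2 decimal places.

p = 2.09

The normal equations are: 99·p + 17·q = 222;  17·p + 5·q = 40.
det = 99·5 − 17² = 206.
p = (222·5 − 17·40)/206 = 215/103; q = (99·40 − 17·222)/206 = 93/103.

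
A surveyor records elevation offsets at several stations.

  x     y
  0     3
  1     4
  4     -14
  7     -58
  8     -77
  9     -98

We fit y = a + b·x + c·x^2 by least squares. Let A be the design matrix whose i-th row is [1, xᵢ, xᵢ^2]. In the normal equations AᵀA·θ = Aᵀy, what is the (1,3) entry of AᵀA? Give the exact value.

211

Row 1 ↔ basis 1, column 3 ↔ basis x^2, so (AᵀA)_{1,3} = Σᵢ x^2 = (1)·(0) + (1)·(1) + (1)·(16) + (1)·(49) + (1)·(64) + (1)·(81) = 211.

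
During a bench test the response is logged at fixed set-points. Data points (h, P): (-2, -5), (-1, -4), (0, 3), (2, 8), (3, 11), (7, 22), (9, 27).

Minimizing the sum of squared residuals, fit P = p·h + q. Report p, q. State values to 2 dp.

From the data, Σh·h = 148, Σh = 18, Σ1 = 7.
For XᵀP: Σh·P = 460, ΣP = 62.
Normal equations: [[148, 18]; [18, 7]]·[p, q]ᵀ = [460, 62]ᵀ.
Eliminating q: 7·(row 1) − 18·(row 2) gives 712·p = 7·460 − 18·62 = 2104, so p = 263/89.
Then q = (62 − 18·(263/89))/7 = 112/89.

p = 2.96, q = 1.26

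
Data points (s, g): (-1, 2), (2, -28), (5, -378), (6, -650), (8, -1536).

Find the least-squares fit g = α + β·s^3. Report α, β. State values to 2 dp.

Setting ∂/∂α … = 0 gives: 5·α + 860·β = -2590;  860·α + 324490·β = -974308.
Δ = 5·324490 − 860² = 882850.
α = ((-2590)·324490 − 860·(-974308))/882850 = -252422/88285; β = (5·(-974308) − 860·(-2590))/882850 = -264414/88285.

α = -2.86, β = -3.00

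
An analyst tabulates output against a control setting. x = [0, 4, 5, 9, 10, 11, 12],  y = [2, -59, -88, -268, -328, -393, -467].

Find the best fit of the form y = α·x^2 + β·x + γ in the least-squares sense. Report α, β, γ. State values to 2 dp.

Compute the Gram sums: Σx^2·x^2 = 52819, Σx^2·x = 4977, Σx^2 = 487, Σx·x = 487, Σx = 51, Σ1 = 7.
For Aᵀy: Σx^2·y = -172453, Σx·y = -16295, Σy = -1601.
So AᵀA·[α, β, γ]ᵀ = Aᵀy: [[52819, 4977, 487]; [4977, 487, 51]; [487, 51, 7]]·[α, β, γ]ᵀ = [-172453, -16295, -1601]ᵀ.
Solving the 3×3 system (Gaussian elimination) gives α = -757223/252561, β = -252792/84187, γ = 442088/252561.

α = -3.00, β = -3.00, γ = 1.75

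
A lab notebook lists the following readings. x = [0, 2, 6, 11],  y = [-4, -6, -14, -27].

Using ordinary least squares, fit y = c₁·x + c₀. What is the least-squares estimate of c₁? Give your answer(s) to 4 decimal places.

c₁ = -2.1307

With design matrix A, AᵀA = [[161, 19]; [19, 4]] and Aᵀy = [-393, -51]ᵀ.
Determinant 161·4 − 19² = 283.
c₁ = ((-393)·4 − 19·(-51))/283 = -603/283; c₀ = (161·(-51) − 19·(-393))/283 = -744/283.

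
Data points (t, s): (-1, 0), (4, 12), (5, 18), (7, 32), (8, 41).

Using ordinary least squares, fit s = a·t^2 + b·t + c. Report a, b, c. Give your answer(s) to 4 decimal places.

a = 0.5294, b = 0.8438, c = 0.3087

The normal equations are: 7379·a + 1043·b + 155·c = 4834;  1043·a + 155·b + 23·c = 690;  155·a + 23·b + 5·c = 103.
(Σt^2·t^2 = 7379, Σt^2·t = 1043, Σt^2 = 155, Σt·t = 155, Σt = 23, Σ1 = 5, Σt^2·s = 4834, Σt·s = 690, Σs = 103.)
Inverting the 3×3 Gram matrix, [a, b, c]ᵀ = [559/1056, 27/32, 163/528]ᵀ.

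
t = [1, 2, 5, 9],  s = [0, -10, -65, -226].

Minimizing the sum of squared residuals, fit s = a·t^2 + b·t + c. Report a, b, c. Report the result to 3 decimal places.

Entries of XᵀX: Σt^2·t^2 = 7203, Σt^2·t = 863, Σt^2 = 111, Σt·t = 111, Σt = 17, Σ1 = 4.
Right-hand side: Σt^2·s = -19971, Σt·s = -2379, Σs = -301.
Normal equations: [[7203, 863, 111]; [863, 111, 17]; [111, 17, 4]]·[a, b, c]ᵀ = [-19971, -2379, -301]ᵀ.
Solving the 3×3 system (Gaussian elimination) gives a = -1993/668, b = 5823/3340, c = 223/1670.

a = -2.984, b = 1.743, c = 0.134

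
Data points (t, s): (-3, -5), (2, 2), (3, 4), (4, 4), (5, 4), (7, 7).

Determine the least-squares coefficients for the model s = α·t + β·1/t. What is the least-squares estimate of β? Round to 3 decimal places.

β = 2.140

XᵀX·[α, β]ᵀ = Xᵀs reads: 112·α + 6·β = 116;  6·α + (104981/176400)·β = 34/5.
(Σt·t = 112, Σt·1/t = 6, Σ1/t·1/t = 104981/176400, Σt·s = 116, Σ1/t·s = 34/5.)
Eliminating β: (104981/176400)·(row 1) − 6·(row 2) gives (48281/1575)·α = (104981/176400)·116 − 6·(34/5) = 1245169/44100, so α = 1245169/1351868.
Then β = ((34/5) − 6·(1245169/1351868))/(104981/176400) = 103320/48281.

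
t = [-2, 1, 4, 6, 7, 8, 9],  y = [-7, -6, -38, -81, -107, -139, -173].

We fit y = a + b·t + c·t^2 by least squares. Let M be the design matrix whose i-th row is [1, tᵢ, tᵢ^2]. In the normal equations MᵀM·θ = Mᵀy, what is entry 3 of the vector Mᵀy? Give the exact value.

-31710

Entry 3 ↔ basis t^2, so (Mᵀy)_{3} = Σᵢ (t^2)·yᵢ = (4)·(-7) + (1)·(-6) + (16)·(-38) + (36)·(-81) + (49)·(-107) + (64)·(-139) + (81)·(-173) = -31710.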